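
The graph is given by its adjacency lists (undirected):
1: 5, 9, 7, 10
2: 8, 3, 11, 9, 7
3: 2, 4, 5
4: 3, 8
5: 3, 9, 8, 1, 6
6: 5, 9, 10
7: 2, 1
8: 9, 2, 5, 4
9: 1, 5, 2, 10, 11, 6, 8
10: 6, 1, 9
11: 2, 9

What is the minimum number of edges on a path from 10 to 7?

2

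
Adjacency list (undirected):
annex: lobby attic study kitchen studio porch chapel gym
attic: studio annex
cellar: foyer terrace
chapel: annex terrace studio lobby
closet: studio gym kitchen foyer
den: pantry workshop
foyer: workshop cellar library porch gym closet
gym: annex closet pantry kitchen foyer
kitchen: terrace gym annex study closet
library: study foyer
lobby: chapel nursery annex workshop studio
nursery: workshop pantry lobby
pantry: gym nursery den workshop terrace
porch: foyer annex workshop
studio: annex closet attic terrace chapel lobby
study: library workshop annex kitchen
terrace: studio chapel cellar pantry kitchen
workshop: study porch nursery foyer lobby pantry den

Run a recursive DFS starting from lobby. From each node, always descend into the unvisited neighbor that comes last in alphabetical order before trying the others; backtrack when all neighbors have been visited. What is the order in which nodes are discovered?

lobby, workshop, study, library, foyer, porch, annex, studio, terrace, pantry, nursery, gym, kitchen, closet, den, chapel, cellar, attic

Visit lobby
lobby → workshop
workshop → study
study → library
library → foyer
foyer → porch
porch → annex
annex → studio
studio → terrace
terrace → pantry
pantry → nursery
pantry → gym
gym → kitchen
kitchen → closet
pantry → den
terrace → chapel
terrace → cellar
studio → attic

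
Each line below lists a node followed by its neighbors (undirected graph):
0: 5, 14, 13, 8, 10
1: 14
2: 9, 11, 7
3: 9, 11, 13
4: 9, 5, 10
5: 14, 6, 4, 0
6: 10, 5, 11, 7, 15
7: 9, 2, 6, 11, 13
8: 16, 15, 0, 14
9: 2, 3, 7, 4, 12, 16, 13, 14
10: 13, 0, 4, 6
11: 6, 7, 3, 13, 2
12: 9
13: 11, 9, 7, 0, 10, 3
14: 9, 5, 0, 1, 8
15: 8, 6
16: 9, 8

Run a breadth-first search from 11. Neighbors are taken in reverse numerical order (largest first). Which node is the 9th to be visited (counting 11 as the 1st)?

0

Visit 11; enqueue 13, 7, 6, 3, 2 → queue [13, 7, 6, 3, 2]
Visit 13; enqueue 10, 9, 0 → queue [7, 6, 3, 2, 10, 9, 0]
Visit 7 → queue [6, 3, 2, 10, 9, 0]
Visit 6; enqueue 15, 5 → queue [3, 2, 10, 9, 0, 15, 5]
Visit 3 → queue [2, 10, 9, 0, 15, 5]
Visit 2 → queue [10, 9, 0, 15, 5]
Visit 10; enqueue 4 → queue [9, 0, 15, 5, 4]
Visit 9; enqueue 16, 14, 12 → queue [0, 15, 5, 4, 16, 14, 12]
Visit 0; enqueue 8 → queue [15, 5, 4, 16, 14, 12, 8]
Visit 15 → queue [5, 4, 16, 14, 12, 8]
Visit 5 → queue [4, 16, 14, 12, 8]
Visit 4 → queue [16, 14, 12, 8]
Visit 16 → queue [14, 12, 8]
Visit 14; enqueue 1 → queue [12, 8, 1]
Visit 12 → queue [8, 1]
Visit 8 → queue [1]
Visit 1 → queue []

Visit order: 11, 13, 7, 6, 3, 2, 10, 9, 0, 15, 5, 4, 16, 14, 12, 8, 1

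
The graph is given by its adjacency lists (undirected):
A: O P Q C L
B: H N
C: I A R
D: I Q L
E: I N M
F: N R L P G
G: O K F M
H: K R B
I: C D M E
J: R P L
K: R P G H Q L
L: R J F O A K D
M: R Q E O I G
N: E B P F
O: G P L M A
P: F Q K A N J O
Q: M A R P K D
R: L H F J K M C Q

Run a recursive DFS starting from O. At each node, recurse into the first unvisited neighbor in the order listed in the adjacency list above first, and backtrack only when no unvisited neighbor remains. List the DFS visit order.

Visit O
O → G
G → K
K → R
R → L
L → J
J → P
P → F
F → N
N → E
E → I
I → C
C → A
A → Q
Q → M
Q → D
N → B
B → H

O → G → K → R → L → J → P → F → N → E → I → C → A → Q → M → D → B → H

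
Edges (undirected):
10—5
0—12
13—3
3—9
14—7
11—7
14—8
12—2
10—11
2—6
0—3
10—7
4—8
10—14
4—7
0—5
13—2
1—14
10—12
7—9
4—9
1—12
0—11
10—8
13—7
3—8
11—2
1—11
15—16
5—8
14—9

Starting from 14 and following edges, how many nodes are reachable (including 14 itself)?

BFS from 14 visits: 14, 10, 9, 8, 7, 1, 12, 11, 5, 4, 3, 13, 2, 0, 6
Reachable nodes: 15 of 17 total.

15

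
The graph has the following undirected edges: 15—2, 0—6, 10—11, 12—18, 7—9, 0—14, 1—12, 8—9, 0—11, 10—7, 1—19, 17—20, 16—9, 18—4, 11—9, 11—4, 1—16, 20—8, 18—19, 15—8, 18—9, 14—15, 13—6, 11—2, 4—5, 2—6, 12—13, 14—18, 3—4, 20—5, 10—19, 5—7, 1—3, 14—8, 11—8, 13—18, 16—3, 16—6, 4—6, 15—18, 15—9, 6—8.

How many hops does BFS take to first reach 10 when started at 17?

Level 0: 17
Level 1: 20
Level 2: 5, 8
Level 3: 4, 6, 7, 9, 11, 14, 15
Level 4: 0, 2, 3, 10, 13, 16, 18
Level 5: 1, 12, 19
10 first appears at level 4.

4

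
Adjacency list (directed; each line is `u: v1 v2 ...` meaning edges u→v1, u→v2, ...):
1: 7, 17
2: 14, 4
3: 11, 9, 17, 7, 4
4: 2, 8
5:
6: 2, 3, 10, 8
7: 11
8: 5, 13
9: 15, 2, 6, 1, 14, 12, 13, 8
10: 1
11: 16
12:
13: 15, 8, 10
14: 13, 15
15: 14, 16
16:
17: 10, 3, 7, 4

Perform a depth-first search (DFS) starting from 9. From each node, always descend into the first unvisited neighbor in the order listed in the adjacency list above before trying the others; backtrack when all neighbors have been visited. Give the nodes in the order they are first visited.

9, 15, 14, 13, 8, 5, 10, 1, 7, 11, 16, 17, 3, 4, 2, 6, 12

Visit 9
9 → 15
15 → 14
14 → 13
13 → 8
8 → 5
13 → 10
10 → 1
1 → 7
7 → 11
11 → 16
1 → 17
17 → 3
3 → 4
4 → 2
9 → 6
9 → 12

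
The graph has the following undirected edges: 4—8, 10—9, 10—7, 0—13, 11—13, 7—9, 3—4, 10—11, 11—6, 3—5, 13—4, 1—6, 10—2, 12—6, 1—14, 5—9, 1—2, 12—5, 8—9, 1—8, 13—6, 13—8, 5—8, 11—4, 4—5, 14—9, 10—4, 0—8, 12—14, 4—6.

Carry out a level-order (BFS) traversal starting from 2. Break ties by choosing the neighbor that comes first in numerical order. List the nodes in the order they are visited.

2 -> 1 -> 10 -> 6 -> 8 -> 14 -> 4 -> 7 -> 9 -> 11 -> 12 -> 13 -> 0 -> 5 -> 3

Visit 2; enqueue 1, 10 → queue [1, 10]
Visit 1; enqueue 6, 8, 14 → queue [10, 6, 8, 14]
Visit 10; enqueue 4, 7, 9, 11 → queue [6, 8, 14, 4, 7, 9, 11]
Visit 6; enqueue 12, 13 → queue [8, 14, 4, 7, 9, 11, 12, 13]
Visit 8; enqueue 0, 5 → queue [14, 4, 7, 9, 11, 12, 13, 0, 5]
Visit 14 → queue [4, 7, 9, 11, 12, 13, 0, 5]
Visit 4; enqueue 3 → queue [7, 9, 11, 12, 13, 0, 5, 3]
Visit 7 → queue [9, 11, 12, 13, 0, 5, 3]
Visit 9 → queue [11, 12, 13, 0, 5, 3]
Visit 11 → queue [12, 13, 0, 5, 3]
Visit 12 → queue [13, 0, 5, 3]
Visit 13 → queue [0, 5, 3]
Visit 0 → queue [5, 3]
Visit 5 → queue [3]
Visit 3 → queue []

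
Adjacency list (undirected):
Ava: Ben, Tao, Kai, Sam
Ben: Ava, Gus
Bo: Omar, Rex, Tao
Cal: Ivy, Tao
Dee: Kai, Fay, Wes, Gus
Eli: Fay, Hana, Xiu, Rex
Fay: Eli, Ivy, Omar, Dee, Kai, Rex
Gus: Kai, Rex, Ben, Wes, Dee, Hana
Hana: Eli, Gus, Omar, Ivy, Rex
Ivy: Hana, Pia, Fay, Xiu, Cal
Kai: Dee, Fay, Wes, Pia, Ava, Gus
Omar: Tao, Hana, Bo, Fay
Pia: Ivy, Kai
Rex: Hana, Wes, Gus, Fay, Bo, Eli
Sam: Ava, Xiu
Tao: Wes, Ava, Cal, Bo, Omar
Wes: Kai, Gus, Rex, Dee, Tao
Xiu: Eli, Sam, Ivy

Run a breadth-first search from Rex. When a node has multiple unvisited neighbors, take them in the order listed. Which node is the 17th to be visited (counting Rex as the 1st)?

Visit Rex; enqueue Hana, Wes, Gus, Fay, Bo, Eli → queue [Hana, Wes, Gus, Fay, Bo, Eli]
Visit Hana; enqueue Omar, Ivy → queue [Wes, Gus, Fay, Bo, Eli, Omar, Ivy]
Visit Wes; enqueue Kai, Dee, Tao → queue [Gus, Fay, Bo, Eli, Omar, Ivy, Kai, Dee, Tao]
Visit Gus; enqueue Ben → queue [Fay, Bo, Eli, Omar, Ivy, Kai, Dee, Tao, Ben]
Visit Fay → queue [Bo, Eli, Omar, Ivy, Kai, Dee, Tao, Ben]
Visit Bo → queue [Eli, Omar, Ivy, Kai, Dee, Tao, Ben]
Visit Eli; enqueue Xiu → queue [Omar, Ivy, Kai, Dee, Tao, Ben, Xiu]
Visit Omar → queue [Ivy, Kai, Dee, Tao, Ben, Xiu]
Visit Ivy; enqueue Pia, Cal → queue [Kai, Dee, Tao, Ben, Xiu, Pia, Cal]
Visit Kai; enqueue Ava → queue [Dee, Tao, Ben, Xiu, Pia, Cal, Ava]
Visit Dee → queue [Tao, Ben, Xiu, Pia, Cal, Ava]
Visit Tao → queue [Ben, Xiu, Pia, Cal, Ava]
Visit Ben → queue [Xiu, Pia, Cal, Ava]
Visit Xiu; enqueue Sam → queue [Pia, Cal, Ava, Sam]
Visit Pia → queue [Cal, Ava, Sam]
Visit Cal → queue [Ava, Sam]
Visit Ava → queue [Sam]
Visit Sam → queue []

Visit order: Rex, Hana, Wes, Gus, Fay, Bo, Eli, Omar, Ivy, Kai, Dee, Tao, Ben, Xiu, Pia, Cal, Ava, Sam

Ava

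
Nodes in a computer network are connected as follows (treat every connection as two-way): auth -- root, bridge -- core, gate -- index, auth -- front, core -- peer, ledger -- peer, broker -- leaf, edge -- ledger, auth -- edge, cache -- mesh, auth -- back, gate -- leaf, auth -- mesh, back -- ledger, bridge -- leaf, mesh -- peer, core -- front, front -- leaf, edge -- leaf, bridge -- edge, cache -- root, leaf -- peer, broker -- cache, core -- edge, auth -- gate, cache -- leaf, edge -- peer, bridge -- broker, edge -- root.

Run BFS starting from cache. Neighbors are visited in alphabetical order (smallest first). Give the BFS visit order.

Visit cache; enqueue broker, leaf, mesh, root → queue [broker, leaf, mesh, root]
Visit broker; enqueue bridge → queue [leaf, mesh, root, bridge]
Visit leaf; enqueue edge, front, gate, peer → queue [mesh, root, bridge, edge, front, gate, peer]
Visit mesh; enqueue auth → queue [root, bridge, edge, front, gate, peer, auth]
Visit root → queue [bridge, edge, front, gate, peer, auth]
Visit bridge; enqueue core → queue [edge, front, gate, peer, auth, core]
Visit edge; enqueue ledger → queue [front, gate, peer, auth, core, ledger]
Visit front → queue [gate, peer, auth, core, ledger]
Visit gate; enqueue index → queue [peer, auth, core, ledger, index]
Visit peer → queue [auth, core, ledger, index]
Visit auth; enqueue back → queue [core, ledger, index, back]
Visit core → queue [ledger, index, back]
Visit ledger → queue [index, back]
Visit index → queue [back]
Visit back → queue []

cache, broker, leaf, mesh, root, bridge, edge, front, gate, peer, auth, core, ledger, index, back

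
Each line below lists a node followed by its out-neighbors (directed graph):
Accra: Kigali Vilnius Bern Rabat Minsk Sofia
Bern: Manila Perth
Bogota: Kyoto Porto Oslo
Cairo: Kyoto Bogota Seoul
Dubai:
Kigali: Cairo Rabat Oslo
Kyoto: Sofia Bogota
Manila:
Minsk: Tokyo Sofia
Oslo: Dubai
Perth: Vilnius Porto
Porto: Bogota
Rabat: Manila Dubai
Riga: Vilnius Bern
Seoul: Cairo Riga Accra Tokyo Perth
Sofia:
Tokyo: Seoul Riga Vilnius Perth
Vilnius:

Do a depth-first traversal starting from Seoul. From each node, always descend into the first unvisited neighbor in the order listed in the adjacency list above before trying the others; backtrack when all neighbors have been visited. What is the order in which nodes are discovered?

Visit Seoul
Seoul → Cairo
Cairo → Kyoto
Kyoto → Sofia
Kyoto → Bogota
Bogota → Porto
Bogota → Oslo
Oslo → Dubai
Seoul → Riga
Riga → Vilnius
Riga → Bern
Bern → Manila
Bern → Perth
Seoul → Accra
Accra → Kigali
Kigali → Rabat
Accra → Minsk
Minsk → Tokyo

Seoul → Cairo → Kyoto → Sofia → Bogota → Porto → Oslo → Dubai → Riga → Vilnius → Bern → Manila → Perth → Accra → Kigali → Rabat → Minsk → Tokyo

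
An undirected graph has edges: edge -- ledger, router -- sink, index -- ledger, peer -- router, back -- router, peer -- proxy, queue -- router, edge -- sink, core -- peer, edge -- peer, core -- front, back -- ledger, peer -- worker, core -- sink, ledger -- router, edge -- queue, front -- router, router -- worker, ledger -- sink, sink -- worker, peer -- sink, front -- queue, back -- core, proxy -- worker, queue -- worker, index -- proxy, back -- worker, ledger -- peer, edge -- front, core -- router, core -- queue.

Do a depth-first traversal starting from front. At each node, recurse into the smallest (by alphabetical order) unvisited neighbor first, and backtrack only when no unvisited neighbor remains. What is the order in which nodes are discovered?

front, core, back, ledger, edge, peer, proxy, index, worker, queue, router, sink

Visit front
front → core
core → back
back → ledger
ledger → edge
edge → peer
peer → proxy
proxy → index
proxy → worker
worker → queue
queue → router
router → sink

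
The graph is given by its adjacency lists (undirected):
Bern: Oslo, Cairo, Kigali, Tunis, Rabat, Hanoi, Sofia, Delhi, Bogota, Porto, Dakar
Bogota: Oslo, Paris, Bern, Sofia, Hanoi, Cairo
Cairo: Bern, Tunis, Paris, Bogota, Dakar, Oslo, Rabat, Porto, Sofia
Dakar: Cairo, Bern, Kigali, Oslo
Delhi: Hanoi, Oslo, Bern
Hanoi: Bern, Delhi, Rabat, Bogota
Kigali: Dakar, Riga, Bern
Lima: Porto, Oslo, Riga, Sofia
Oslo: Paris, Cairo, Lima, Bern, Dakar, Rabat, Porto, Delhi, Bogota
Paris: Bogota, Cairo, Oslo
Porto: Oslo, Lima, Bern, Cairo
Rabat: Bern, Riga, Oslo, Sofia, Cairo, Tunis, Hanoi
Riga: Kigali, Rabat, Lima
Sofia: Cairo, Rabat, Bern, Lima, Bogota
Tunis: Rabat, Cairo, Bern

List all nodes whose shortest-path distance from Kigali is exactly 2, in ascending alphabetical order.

Level 0: Kigali
Level 1: Bern, Dakar, Riga
Level 2: Bogota, Cairo, Delhi, Hanoi, Lima, Oslo, Porto, Rabat, Sofia, Tunis
Level 3: Paris

Bogota, Cairo, Delhi, Hanoi, Lima, Oslo, Porto, Rabat, Sofia, Tunis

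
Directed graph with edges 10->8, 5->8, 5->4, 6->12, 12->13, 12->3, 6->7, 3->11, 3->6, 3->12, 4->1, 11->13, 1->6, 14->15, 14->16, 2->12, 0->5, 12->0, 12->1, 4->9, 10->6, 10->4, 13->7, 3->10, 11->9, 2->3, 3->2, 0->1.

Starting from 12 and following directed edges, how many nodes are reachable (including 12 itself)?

14

BFS from 12 visits: 12, 13, 3, 1, 0, 7, 11, 10, 6, 2, 5, 9, 8, 4
Reachable nodes: 14 of 17 total.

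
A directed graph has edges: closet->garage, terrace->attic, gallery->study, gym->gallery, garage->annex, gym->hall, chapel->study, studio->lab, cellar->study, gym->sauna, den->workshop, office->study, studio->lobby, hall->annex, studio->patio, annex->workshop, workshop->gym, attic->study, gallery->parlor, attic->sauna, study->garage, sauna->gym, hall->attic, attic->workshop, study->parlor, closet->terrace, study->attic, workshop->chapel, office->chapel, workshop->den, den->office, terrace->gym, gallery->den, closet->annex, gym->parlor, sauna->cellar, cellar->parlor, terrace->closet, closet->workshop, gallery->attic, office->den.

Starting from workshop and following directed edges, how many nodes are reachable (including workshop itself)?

14

BFS from workshop visits: workshop, chapel, den, gym, study, office, gallery, hall, parlor, sauna, attic, garage, annex, cellar
Reachable nodes: 14 of 20 total.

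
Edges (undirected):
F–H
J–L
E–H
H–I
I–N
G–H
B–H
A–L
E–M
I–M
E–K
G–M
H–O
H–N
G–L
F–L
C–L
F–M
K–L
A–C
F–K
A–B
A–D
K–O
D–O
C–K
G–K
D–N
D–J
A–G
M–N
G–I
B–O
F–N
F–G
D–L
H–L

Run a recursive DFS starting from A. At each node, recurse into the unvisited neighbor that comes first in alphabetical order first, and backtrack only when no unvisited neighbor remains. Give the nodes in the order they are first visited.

A B H E K C L D J N F G I M O

Visit A
A → B
B → H
H → E
E → K
K → C
C → L
L → D
D → J
D → N
N → F
F → G
G → I
I → M
D → O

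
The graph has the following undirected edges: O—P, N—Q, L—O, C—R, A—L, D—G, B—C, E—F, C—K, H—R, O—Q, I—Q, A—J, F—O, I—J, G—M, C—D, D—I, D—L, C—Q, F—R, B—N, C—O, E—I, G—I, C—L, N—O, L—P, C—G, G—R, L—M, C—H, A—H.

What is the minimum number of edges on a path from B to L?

2

Level 0: B
Level 1: C, N
Level 2: D, G, H, K, L, O, Q, R
Level 3: A, F, I, M, P
Level 4: E, J
L first appears at level 2.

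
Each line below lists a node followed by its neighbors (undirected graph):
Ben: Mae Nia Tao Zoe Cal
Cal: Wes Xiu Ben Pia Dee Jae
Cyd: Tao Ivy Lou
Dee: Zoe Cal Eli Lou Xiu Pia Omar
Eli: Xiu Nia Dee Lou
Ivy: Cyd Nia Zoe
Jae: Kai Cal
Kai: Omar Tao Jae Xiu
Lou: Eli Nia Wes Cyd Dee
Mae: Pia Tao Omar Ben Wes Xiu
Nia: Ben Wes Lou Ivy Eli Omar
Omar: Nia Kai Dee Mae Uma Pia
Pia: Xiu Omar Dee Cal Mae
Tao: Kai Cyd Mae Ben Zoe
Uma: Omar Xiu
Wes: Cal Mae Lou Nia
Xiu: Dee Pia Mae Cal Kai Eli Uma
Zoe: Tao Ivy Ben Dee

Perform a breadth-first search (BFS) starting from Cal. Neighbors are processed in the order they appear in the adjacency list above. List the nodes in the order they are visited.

Cal -> Wes -> Xiu -> Ben -> Pia -> Dee -> Jae -> Mae -> Lou -> Nia -> Kai -> Eli -> Uma -> Tao -> Zoe -> Omar -> Cyd -> Ivy

Visit Cal; enqueue Wes, Xiu, Ben, Pia, Dee, Jae → queue [Wes, Xiu, Ben, Pia, Dee, Jae]
Visit Wes; enqueue Mae, Lou, Nia → queue [Xiu, Ben, Pia, Dee, Jae, Mae, Lou, Nia]
Visit Xiu; enqueue Kai, Eli, Uma → queue [Ben, Pia, Dee, Jae, Mae, Lou, Nia, Kai, Eli, Uma]
Visit Ben; enqueue Tao, Zoe → queue [Pia, Dee, Jae, Mae, Lou, Nia, Kai, Eli, Uma, Tao, Zoe]
Visit Pia; enqueue Omar → queue [Dee, Jae, Mae, Lou, Nia, Kai, Eli, Uma, Tao, Zoe, Omar]
Visit Dee → queue [Jae, Mae, Lou, Nia, Kai, Eli, Uma, Tao, Zoe, Omar]
Visit Jae → queue [Mae, Lou, Nia, Kai, Eli, Uma, Tao, Zoe, Omar]
Visit Mae → queue [Lou, Nia, Kai, Eli, Uma, Tao, Zoe, Omar]
Visit Lou; enqueue Cyd → queue [Nia, Kai, Eli, Uma, Tao, Zoe, Omar, Cyd]
Visit Nia; enqueue Ivy → queue [Kai, Eli, Uma, Tao, Zoe, Omar, Cyd, Ivy]
Visit Kai → queue [Eli, Uma, Tao, Zoe, Omar, Cyd, Ivy]
Visit Eli → queue [Uma, Tao, Zoe, Omar, Cyd, Ivy]
Visit Uma → queue [Tao, Zoe, Omar, Cyd, Ivy]
Visit Tao → queue [Zoe, Omar, Cyd, Ivy]
Visit Zoe → queue [Omar, Cyd, Ivy]
Visit Omar → queue [Cyd, Ivy]
Visit Cyd → queue [Ivy]
Visit Ivy → queue []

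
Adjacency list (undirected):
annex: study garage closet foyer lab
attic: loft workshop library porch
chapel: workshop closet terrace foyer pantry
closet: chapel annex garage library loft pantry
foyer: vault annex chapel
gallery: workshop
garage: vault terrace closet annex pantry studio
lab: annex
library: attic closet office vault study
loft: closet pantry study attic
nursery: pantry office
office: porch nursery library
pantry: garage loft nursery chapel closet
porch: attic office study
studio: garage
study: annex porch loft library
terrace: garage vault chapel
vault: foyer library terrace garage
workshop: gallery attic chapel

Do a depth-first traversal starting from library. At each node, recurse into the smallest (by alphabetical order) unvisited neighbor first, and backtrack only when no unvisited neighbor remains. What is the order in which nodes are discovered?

Visit library
library → attic
attic → loft
loft → closet
closet → annex
annex → foyer
foyer → chapel
chapel → pantry
pantry → garage
garage → studio
garage → terrace
terrace → vault
pantry → nursery
nursery → office
office → porch
porch → study
chapel → workshop
workshop → gallery
annex → lab

library -> attic -> loft -> closet -> annex -> foyer -> chapel -> pantry -> garage -> studio -> terrace -> vault -> nursery -> office -> porch -> study -> workshop -> gallery -> lab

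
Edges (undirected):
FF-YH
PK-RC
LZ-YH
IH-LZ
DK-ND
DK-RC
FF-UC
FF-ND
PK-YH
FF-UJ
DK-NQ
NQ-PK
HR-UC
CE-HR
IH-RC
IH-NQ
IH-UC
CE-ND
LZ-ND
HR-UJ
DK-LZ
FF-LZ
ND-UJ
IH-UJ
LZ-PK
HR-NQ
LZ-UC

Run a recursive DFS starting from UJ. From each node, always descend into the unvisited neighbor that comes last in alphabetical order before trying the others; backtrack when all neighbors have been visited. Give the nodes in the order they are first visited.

UJ → ND → LZ → YH → PK → RC → IH → UC → HR → NQ → DK → CE → FF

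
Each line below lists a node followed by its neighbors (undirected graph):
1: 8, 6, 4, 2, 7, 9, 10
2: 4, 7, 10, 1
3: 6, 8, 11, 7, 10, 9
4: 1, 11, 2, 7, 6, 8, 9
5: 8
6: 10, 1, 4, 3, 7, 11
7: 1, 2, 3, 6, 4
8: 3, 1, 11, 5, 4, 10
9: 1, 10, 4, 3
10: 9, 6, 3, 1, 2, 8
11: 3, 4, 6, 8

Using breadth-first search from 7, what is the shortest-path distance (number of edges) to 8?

2

Level 0: 7
Level 1: 1, 2, 3, 4, 6
Level 2: 8, 9, 10, 11
Level 3: 5
8 first appears at level 2.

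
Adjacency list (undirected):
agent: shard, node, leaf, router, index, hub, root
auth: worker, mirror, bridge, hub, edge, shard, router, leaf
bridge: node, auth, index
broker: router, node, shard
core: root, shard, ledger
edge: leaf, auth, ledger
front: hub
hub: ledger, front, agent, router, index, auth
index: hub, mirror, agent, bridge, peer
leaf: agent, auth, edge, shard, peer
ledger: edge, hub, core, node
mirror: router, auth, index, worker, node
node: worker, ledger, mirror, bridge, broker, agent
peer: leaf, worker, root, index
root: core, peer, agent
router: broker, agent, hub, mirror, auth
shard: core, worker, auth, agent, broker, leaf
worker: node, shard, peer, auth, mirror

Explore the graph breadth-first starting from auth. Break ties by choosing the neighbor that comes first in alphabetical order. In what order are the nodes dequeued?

Visit auth; enqueue bridge, edge, hub, leaf, mirror, router, shard, worker → queue [bridge, edge, hub, leaf, mirror, router, shard, worker]
Visit bridge; enqueue index, node → queue [edge, hub, leaf, mirror, router, shard, worker, index, node]
Visit edge; enqueue ledger → queue [hub, leaf, mirror, router, shard, worker, index, node, ledger]
Visit hub; enqueue agent, front → queue [leaf, mirror, router, shard, worker, index, node, ledger, agent, front]
Visit leaf; enqueue peer → queue [mirror, router, shard, worker, index, node, ledger, agent, front, peer]
Visit mirror → queue [router, shard, worker, index, node, ledger, agent, front, peer]
Visit router; enqueue broker → queue [shard, worker, index, node, ledger, agent, front, peer, broker]
Visit shard; enqueue core → queue [worker, index, node, ledger, agent, front, peer, broker, core]
Visit worker → queue [index, node, ledger, agent, front, peer, broker, core]
Visit index → queue [node, ledger, agent, front, peer, broker, core]
Visit node → queue [ledger, agent, front, peer, broker, core]
Visit ledger → queue [agent, front, peer, broker, core]
Visit agent; enqueue root → queue [front, peer, broker, core, root]
Visit front → queue [peer, broker, core, root]
Visit peer → queue [broker, core, root]
Visit broker → queue [core, root]
Visit core → queue [root]
Visit root → queue []

auth bridge edge hub leaf mirror router shard worker index node ledger agent front peer broker core root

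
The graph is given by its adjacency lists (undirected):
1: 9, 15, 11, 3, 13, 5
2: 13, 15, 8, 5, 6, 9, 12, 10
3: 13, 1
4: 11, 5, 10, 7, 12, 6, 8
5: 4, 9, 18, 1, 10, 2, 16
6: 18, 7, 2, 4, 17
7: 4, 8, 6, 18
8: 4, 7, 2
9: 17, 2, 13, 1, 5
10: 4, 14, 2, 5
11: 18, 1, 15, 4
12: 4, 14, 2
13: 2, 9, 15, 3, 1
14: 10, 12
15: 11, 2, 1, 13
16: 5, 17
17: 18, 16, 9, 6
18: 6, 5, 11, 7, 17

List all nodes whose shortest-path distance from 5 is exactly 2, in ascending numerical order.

3, 6, 7, 8, 11, 12, 13, 14, 15, 17

Level 0: 5
Level 1: 1, 2, 4, 9, 10, 16, 18
Level 2: 3, 6, 7, 8, 11, 12, 13, 14, 15, 17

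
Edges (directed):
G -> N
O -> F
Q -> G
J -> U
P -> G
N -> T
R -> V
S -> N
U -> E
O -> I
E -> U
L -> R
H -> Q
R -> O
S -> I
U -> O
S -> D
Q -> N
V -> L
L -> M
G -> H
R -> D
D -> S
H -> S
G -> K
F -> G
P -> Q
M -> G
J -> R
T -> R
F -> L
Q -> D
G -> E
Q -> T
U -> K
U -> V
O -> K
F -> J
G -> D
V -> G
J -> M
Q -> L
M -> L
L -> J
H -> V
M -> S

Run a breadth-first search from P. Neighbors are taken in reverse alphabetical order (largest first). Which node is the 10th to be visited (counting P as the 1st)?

E

Visit P; enqueue Q, G → queue [Q, G]
Visit Q; enqueue T, N, L, D → queue [G, T, N, L, D]
Visit G; enqueue K, H, E → queue [T, N, L, D, K, H, E]
Visit T; enqueue R → queue [N, L, D, K, H, E, R]
Visit N → queue [L, D, K, H, E, R]
Visit L; enqueue M, J → queue [D, K, H, E, R, M, J]
Visit D; enqueue S → queue [K, H, E, R, M, J, S]
Visit K → queue [H, E, R, M, J, S]
Visit H; enqueue V → queue [E, R, M, J, S, V]
Visit E; enqueue U → queue [R, M, J, S, V, U]
Visit R; enqueue O → queue [M, J, S, V, U, O]
Visit M → queue [J, S, V, U, O]
Visit J → queue [S, V, U, O]
Visit S; enqueue I → queue [V, U, O, I]
Visit V → queue [U, O, I]
Visit U → queue [O, I]
Visit O; enqueue F → queue [I, F]
Visit I → queue [F]
Visit F → queue []

Visit order: P, Q, G, T, N, L, D, K, H, E, R, M, J, S, V, U, O, I, F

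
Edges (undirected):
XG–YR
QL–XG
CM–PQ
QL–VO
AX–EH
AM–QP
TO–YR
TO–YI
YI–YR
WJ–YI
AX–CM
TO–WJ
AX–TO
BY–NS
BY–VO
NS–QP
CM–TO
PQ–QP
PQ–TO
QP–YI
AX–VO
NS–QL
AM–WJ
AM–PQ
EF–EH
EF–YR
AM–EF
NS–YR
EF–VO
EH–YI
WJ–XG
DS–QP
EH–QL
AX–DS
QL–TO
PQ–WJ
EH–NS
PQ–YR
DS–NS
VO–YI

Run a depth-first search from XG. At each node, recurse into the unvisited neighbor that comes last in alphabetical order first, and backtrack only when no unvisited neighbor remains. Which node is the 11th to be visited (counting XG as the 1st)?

Visit XG
XG → YR
YR → YI
YI → WJ
WJ → TO
TO → QL
QL → VO
VO → EF
EF → EH
EH → NS
NS → QP
QP → PQ
PQ → CM
CM → AX
AX → DS
PQ → AM
NS → BY

Visit order: XG, YR, YI, WJ, TO, QL, VO, EF, EH, NS, QP, PQ, CM, AX, DS, AM, BY

QP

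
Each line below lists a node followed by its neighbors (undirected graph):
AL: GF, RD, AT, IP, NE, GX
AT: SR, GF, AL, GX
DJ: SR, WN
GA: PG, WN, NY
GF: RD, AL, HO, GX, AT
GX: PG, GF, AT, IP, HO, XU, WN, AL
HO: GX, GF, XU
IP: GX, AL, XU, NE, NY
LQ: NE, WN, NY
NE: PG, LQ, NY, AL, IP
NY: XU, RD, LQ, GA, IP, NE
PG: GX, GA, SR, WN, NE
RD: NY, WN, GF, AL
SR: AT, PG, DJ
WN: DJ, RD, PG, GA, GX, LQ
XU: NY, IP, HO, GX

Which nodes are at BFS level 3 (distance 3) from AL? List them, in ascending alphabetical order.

Level 0: AL
Level 1: AT, GF, GX, IP, NE, RD
Level 2: HO, LQ, NY, PG, SR, WN, XU
Level 3: DJ, GA

DJ, GA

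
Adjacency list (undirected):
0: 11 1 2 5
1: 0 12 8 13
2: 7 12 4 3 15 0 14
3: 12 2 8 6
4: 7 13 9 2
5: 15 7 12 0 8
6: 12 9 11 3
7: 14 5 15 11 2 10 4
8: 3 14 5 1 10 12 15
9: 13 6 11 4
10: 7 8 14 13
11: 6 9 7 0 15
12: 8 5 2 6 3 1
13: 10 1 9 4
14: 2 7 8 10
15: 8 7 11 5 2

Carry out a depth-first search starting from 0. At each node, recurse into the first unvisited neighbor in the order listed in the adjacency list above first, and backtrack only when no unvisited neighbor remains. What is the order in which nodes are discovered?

Visit 0
0 → 11
11 → 6
6 → 12
12 → 8
8 → 3
3 → 2
2 → 7
7 → 14
14 → 10
10 → 13
13 → 1
13 → 9
9 → 4
7 → 5
5 → 15

0, 11, 6, 12, 8, 3, 2, 7, 14, 10, 13, 1, 9, 4, 5, 15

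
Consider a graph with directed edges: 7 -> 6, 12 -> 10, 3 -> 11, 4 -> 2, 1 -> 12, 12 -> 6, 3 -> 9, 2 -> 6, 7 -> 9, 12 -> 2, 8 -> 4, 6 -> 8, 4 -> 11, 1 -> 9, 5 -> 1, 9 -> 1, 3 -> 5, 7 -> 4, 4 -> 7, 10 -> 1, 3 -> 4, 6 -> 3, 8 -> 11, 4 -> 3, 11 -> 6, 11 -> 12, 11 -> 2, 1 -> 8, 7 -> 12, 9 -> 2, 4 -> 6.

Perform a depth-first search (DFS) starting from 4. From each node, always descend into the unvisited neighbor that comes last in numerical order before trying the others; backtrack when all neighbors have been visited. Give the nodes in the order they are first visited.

Visit 4
4 → 11
11 → 12
12 → 10
10 → 1
1 → 9
9 → 2
2 → 6
6 → 8
6 → 3
3 → 5
4 → 7

4, 11, 12, 10, 1, 9, 2, 6, 8, 3, 5, 7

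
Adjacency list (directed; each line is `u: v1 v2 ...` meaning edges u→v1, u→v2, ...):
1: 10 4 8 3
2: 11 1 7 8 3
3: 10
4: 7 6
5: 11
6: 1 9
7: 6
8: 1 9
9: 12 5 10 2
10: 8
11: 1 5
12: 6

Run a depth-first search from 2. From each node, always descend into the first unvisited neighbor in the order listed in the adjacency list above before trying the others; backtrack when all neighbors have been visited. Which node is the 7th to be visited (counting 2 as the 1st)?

Visit 2
2 → 11
11 → 1
1 → 10
10 → 8
8 → 9
9 → 12
12 → 6
9 → 5
1 → 4
4 → 7
1 → 3

Visit order: 2, 11, 1, 10, 8, 9, 12, 6, 5, 4, 7, 3

12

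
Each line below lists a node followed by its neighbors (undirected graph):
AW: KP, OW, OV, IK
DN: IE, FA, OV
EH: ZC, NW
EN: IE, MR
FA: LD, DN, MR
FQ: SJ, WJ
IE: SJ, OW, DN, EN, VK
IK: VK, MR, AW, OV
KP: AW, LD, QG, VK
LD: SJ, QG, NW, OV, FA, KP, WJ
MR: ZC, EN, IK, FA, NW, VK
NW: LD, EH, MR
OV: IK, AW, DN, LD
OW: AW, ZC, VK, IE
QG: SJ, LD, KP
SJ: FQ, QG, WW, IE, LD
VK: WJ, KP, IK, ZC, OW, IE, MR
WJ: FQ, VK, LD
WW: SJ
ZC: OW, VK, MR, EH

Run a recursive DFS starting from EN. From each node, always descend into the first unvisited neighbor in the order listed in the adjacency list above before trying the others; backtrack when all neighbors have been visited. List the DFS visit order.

Visit EN
EN → IE
IE → SJ
SJ → FQ
FQ → WJ
WJ → VK
VK → KP
KP → AW
AW → OW
OW → ZC
ZC → MR
MR → IK
IK → OV
OV → DN
DN → FA
FA → LD
LD → QG
LD → NW
NW → EH
SJ → WW

EN IE SJ FQ WJ VK KP AW OW ZC MR IK OV DN FA LD QG NW EH WW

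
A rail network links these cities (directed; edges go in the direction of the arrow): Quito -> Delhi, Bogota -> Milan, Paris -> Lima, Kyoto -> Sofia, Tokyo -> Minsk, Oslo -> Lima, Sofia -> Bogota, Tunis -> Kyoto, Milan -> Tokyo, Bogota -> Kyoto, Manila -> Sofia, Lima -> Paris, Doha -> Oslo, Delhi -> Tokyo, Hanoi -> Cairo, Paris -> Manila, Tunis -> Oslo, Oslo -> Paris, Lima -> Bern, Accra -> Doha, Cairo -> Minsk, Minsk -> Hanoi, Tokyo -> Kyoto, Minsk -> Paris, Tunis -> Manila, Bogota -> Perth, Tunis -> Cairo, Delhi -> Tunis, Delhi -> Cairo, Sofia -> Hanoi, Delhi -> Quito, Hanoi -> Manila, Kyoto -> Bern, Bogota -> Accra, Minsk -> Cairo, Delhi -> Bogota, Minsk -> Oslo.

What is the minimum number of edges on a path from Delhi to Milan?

2

Level 0: Delhi
Level 1: Bogota, Cairo, Quito, Tokyo, Tunis
Level 2: Accra, Kyoto, Manila, Milan, Minsk, Oslo, Perth
Level 3: Bern, Doha, Hanoi, Lima, Paris, Sofia
Milan first appears at level 2.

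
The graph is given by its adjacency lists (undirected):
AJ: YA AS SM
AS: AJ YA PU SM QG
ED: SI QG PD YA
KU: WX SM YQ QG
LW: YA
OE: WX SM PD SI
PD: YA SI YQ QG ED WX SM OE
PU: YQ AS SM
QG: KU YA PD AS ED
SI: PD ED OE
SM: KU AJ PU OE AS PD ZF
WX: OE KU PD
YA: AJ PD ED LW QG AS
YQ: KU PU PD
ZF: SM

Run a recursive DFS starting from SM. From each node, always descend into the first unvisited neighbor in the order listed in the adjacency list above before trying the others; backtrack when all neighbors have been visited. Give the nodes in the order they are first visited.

Visit SM
SM → KU
KU → WX
WX → OE
OE → PD
PD → YA
YA → AJ
AJ → AS
AS → PU
PU → YQ
AS → QG
QG → ED
ED → SI
YA → LW
SM → ZF

SM, KU, WX, OE, PD, YA, AJ, AS, PU, YQ, QG, ED, SI, LW, ZF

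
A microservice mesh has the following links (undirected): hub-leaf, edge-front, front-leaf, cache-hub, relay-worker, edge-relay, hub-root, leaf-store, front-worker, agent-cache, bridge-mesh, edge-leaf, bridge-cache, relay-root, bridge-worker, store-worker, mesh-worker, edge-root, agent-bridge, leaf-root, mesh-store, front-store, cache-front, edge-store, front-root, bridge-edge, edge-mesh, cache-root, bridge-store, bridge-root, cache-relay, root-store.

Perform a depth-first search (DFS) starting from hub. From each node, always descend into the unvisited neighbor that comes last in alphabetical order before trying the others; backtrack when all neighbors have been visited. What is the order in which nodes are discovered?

Visit hub
hub → root
root → store
store → worker
worker → relay
relay → edge
edge → mesh
mesh → bridge
bridge → cache
cache → front
front → leaf
cache → agent

hub, root, store, worker, relay, edge, mesh, bridge, cache, front, leaf, agent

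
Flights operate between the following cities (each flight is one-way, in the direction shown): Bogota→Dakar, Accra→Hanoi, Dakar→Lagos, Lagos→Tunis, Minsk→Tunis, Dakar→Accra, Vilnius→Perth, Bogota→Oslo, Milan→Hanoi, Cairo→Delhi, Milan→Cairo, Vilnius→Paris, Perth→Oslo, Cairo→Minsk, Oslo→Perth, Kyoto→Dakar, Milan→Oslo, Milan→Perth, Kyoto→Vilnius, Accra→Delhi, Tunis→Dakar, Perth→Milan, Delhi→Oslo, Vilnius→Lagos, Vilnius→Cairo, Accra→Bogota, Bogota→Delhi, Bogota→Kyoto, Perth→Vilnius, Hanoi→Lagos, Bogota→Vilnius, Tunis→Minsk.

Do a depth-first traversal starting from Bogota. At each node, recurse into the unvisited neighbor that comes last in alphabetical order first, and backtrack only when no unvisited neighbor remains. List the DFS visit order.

Bogota, Vilnius, Perth, Oslo, Milan, Hanoi, Lagos, Tunis, Minsk, Dakar, Accra, Delhi, Cairo, Paris, Kyoto

Visit Bogota
Bogota → Vilnius
Vilnius → Perth
Perth → Oslo
Perth → Milan
Milan → Hanoi
Hanoi → Lagos
Lagos → Tunis
Tunis → Minsk
Tunis → Dakar
Dakar → Accra
Accra → Delhi
Milan → Cairo
Vilnius → Paris
Bogota → Kyoto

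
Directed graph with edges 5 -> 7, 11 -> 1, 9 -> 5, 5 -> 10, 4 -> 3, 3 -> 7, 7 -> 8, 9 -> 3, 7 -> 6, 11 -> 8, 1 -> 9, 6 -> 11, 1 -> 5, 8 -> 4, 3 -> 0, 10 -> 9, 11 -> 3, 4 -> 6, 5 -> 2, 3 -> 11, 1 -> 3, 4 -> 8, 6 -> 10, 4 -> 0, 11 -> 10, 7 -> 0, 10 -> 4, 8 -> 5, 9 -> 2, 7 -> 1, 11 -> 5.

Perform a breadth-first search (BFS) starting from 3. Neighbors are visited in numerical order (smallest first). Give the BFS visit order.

Visit 3; enqueue 0, 7, 11 → queue [0, 7, 11]
Visit 0 → queue [7, 11]
Visit 7; enqueue 1, 6, 8 → queue [11, 1, 6, 8]
Visit 11; enqueue 5, 10 → queue [1, 6, 8, 5, 10]
Visit 1; enqueue 9 → queue [6, 8, 5, 10, 9]
Visit 6 → queue [8, 5, 10, 9]
Visit 8; enqueue 4 → queue [5, 10, 9, 4]
Visit 5; enqueue 2 → queue [10, 9, 4, 2]
Visit 10 → queue [9, 4, 2]
Visit 9 → queue [4, 2]
Visit 4 → queue [2]
Visit 2 → queue []

3 -> 0 -> 7 -> 11 -> 1 -> 6 -> 8 -> 5 -> 10 -> 9 -> 4 -> 2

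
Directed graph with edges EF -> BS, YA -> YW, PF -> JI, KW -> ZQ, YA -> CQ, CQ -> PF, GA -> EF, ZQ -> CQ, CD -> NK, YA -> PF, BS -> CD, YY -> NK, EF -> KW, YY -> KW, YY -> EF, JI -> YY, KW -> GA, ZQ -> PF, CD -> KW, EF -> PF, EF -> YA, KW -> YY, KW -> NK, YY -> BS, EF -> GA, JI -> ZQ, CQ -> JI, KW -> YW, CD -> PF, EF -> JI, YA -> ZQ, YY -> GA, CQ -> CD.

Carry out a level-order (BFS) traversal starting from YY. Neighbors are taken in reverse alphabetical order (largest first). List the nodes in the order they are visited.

Visit YY; enqueue NK, KW, GA, EF, BS → queue [NK, KW, GA, EF, BS]
Visit NK → queue [KW, GA, EF, BS]
Visit KW; enqueue ZQ, YW → queue [GA, EF, BS, ZQ, YW]
Visit GA → queue [EF, BS, ZQ, YW]
Visit EF; enqueue YA, PF, JI → queue [BS, ZQ, YW, YA, PF, JI]
Visit BS; enqueue CD → queue [ZQ, YW, YA, PF, JI, CD]
Visit ZQ; enqueue CQ → queue [YW, YA, PF, JI, CD, CQ]
Visit YW → queue [YA, PF, JI, CD, CQ]
Visit YA → queue [PF, JI, CD, CQ]
Visit PF → queue [JI, CD, CQ]
Visit JI → queue [CD, CQ]
Visit CD → queue [CQ]
Visit CQ → queue []

YY → NK → KW → GA → EF → BS → ZQ → YW → YA → PF → JI → CD → CQ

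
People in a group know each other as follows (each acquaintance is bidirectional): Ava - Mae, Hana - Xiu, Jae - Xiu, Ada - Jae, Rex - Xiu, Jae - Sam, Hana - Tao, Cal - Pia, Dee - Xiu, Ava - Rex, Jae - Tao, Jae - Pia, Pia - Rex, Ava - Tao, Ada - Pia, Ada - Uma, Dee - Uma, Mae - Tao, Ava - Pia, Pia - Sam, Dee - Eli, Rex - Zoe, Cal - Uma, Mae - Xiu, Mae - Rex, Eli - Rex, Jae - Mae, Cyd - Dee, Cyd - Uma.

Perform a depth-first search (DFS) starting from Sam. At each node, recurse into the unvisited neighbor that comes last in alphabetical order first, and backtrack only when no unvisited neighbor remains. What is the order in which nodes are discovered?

Sam → Pia → Rex → Zoe → Xiu → Mae → Tao → Jae → Ada → Uma → Dee → Eli → Cyd → Cal → Hana → Ava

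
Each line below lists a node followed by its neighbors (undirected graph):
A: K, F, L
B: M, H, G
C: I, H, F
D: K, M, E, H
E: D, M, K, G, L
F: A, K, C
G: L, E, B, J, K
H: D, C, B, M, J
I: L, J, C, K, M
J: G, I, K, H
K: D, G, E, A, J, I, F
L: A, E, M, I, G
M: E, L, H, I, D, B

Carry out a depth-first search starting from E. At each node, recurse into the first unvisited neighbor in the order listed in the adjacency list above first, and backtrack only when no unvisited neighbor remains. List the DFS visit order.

Visit E
E → D
D → K
K → G
G → L
L → A
A → F
F → C
C → I
I → J
J → H
H → B
B → M

E → D → K → G → L → A → F → C → I → J → H → B → M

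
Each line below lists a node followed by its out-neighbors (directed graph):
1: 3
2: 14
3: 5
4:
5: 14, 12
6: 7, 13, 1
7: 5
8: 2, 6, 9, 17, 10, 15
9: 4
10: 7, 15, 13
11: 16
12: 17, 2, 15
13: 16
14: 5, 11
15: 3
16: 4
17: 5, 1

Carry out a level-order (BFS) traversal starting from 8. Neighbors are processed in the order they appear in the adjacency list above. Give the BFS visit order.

Visit 8; enqueue 2, 6, 9, 17, 10, 15 → queue [2, 6, 9, 17, 10, 15]
Visit 2; enqueue 14 → queue [6, 9, 17, 10, 15, 14]
Visit 6; enqueue 7, 13, 1 → queue [9, 17, 10, 15, 14, 7, 13, 1]
Visit 9; enqueue 4 → queue [17, 10, 15, 14, 7, 13, 1, 4]
Visit 17; enqueue 5 → queue [10, 15, 14, 7, 13, 1, 4, 5]
Visit 10 → queue [15, 14, 7, 13, 1, 4, 5]
Visit 15; enqueue 3 → queue [14, 7, 13, 1, 4, 5, 3]
Visit 14; enqueue 11 → queue [7, 13, 1, 4, 5, 3, 11]
Visit 7 → queue [13, 1, 4, 5, 3, 11]
Visit 13; enqueue 16 → queue [1, 4, 5, 3, 11, 16]
Visit 1 → queue [4, 5, 3, 11, 16]
Visit 4 → queue [5, 3, 11, 16]
Visit 5; enqueue 12 → queue [3, 11, 16, 12]
Visit 3 → queue [11, 16, 12]
Visit 11 → queue [16, 12]
Visit 16 → queue [12]
Visit 12 → queue []

8 -> 2 -> 6 -> 9 -> 17 -> 10 -> 15 -> 14 -> 7 -> 13 -> 1 -> 4 -> 5 -> 3 -> 11 -> 16 -> 12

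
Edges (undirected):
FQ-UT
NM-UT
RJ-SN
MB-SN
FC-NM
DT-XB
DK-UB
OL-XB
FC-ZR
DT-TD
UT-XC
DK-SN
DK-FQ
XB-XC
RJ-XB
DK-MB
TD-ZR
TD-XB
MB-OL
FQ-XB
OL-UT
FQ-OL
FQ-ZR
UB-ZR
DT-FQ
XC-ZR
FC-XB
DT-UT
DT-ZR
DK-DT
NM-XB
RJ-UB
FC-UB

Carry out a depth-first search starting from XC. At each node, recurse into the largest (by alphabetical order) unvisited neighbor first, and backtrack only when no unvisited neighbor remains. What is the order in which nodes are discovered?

XC → ZR → UB → RJ → XB → TD → DT → UT → OL → MB → SN → DK → FQ → NM → FC

Visit XC
XC → ZR
ZR → UB
UB → RJ
RJ → XB
XB → TD
TD → DT
DT → UT
UT → OL
OL → MB
MB → SN
SN → DK
DK → FQ
UT → NM
NM → FC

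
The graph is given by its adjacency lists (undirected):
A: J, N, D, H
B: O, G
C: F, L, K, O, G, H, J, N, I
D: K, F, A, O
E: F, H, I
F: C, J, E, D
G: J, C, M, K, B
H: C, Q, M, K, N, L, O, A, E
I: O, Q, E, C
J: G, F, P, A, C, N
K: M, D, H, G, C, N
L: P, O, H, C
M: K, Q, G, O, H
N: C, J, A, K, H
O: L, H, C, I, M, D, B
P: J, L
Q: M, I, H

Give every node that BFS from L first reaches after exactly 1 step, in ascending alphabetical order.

C, H, O, P

Level 0: L
Level 1: C, H, O, P
Level 2: A, B, D, E, F, G, I, J, K, M, N, Q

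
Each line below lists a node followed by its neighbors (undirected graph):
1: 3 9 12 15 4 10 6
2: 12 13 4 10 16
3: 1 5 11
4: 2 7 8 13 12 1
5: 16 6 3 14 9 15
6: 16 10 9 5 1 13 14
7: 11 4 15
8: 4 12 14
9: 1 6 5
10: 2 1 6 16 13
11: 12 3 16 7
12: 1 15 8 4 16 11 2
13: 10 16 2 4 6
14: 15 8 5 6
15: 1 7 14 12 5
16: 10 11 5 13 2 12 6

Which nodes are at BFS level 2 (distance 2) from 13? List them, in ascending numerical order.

Level 0: 13
Level 1: 2, 4, 6, 10, 16
Level 2: 1, 5, 7, 8, 9, 11, 12, 14
Level 3: 3, 15

1, 5, 7, 8, 9, 11, 12, 14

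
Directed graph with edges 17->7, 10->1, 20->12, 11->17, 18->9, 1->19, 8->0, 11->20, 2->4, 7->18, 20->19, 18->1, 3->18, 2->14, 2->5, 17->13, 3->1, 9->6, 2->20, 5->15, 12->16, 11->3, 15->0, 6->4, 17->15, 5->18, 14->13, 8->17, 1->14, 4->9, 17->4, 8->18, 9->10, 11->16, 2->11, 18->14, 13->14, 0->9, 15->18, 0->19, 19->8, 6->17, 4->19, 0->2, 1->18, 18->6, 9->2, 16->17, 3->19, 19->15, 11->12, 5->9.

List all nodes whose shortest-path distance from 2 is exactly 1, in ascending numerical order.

Level 0: 2
Level 1: 4, 5, 11, 14, 20
Level 2: 3, 9, 12, 13, 15, 16, 17, 18, 19
Level 3: 0, 1, 6, 7, 8, 10

4, 5, 11, 14, 20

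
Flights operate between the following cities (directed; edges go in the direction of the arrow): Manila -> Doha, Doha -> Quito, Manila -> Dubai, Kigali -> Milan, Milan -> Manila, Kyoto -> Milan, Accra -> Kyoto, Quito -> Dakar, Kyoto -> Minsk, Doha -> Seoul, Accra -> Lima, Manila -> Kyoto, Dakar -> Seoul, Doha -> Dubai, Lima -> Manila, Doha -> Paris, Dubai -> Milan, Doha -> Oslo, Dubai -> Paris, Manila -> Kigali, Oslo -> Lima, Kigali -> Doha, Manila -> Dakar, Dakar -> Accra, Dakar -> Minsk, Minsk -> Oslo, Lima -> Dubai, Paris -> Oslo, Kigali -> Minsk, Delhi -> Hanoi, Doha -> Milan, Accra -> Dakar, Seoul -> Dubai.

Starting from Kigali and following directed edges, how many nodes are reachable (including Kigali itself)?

BFS from Kigali visits: Kigali, Minsk, Milan, Doha, Oslo, Manila, Seoul, Quito, Paris, Dubai, Lima, Kyoto, Dakar, Accra
Reachable nodes: 14 of 16 total.

14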